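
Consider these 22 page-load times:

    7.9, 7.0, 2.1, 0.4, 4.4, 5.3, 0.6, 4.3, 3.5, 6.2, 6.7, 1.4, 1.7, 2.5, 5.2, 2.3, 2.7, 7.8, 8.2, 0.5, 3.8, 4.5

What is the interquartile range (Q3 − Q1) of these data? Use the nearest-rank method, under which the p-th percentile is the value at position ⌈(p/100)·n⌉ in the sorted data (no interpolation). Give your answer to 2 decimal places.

4.10

Sorted: 0.4, 0.5, 0.6, 1.4, 1.7, 2.1, 2.3, 2.5, 2.7, 3.5, 3.8, 4.3, 4.4, 4.5, 5.2, 5.3, 6.2, 6.7, 7.0, 7.8, 7.9, 8.2.
n = 22.
P25: rank ⌈25/100·22⌉ = 6 → 2.1.
P75: rank ⌈75/100·22⌉ = 17 → 6.2.
Difference: 6.2 − 2.1 = 4.1.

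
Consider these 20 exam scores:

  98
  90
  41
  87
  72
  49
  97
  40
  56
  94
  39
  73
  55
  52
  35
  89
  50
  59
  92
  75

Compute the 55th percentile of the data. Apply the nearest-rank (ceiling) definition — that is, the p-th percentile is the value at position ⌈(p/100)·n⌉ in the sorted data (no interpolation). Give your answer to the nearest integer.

72

Sorted: 35, 39, 40, 41, 49, 50, 52, 55, 56, 59, 72, 73, 75, 87, 89, 90, 92, 94, 97, 98.
n = 20.
Position = ⌈55/100 · 20⌉ = ⌈11⌉ = 11.
The value at rank 11 is 72.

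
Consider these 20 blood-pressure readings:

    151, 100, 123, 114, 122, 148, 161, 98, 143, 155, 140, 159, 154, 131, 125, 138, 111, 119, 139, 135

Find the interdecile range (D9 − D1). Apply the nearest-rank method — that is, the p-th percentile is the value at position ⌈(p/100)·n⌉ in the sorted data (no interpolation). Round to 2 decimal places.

55.00

Sorted: 98, 100, 111, 114, 119, 122, 123, 125, 131, 135, 138, 139, 140, 143, 148, 151, 154, 155, 159, 161.
n = 20.
P10: rank ⌈10/100·20⌉ = 2 → 100.
P90: rank ⌈90/100·20⌉ = 18 → 155.
Difference: 155 − 100 = 55.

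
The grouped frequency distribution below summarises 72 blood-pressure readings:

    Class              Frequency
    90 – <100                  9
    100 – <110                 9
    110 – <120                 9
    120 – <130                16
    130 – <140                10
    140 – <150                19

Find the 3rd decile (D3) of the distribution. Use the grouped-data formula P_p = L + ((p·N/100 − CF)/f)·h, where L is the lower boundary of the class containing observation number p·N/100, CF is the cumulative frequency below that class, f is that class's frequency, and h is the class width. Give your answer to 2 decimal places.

114.00

N = 72; target position k = 30/100 · 72 = 21.6.
Cumulative frequencies: 9, 18, 27, 43, 53, 72.
Observation 21.6 falls in the class 110 – <120.
L = 110, CF = 18, f = 9, h = 10.
P30 = 110 + ((21.6 − 18)/9)·10 = 110 + 4 = 114.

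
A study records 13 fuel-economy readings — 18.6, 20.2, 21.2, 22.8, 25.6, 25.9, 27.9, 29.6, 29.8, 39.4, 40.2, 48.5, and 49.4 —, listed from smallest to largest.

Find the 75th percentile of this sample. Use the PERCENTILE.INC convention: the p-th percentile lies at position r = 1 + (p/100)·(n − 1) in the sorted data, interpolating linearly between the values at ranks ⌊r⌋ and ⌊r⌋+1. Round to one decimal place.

n = 13.
r = 1 + (75/100)·(13 − 1) = 1 + 9 = 10.
r is an integer, so P75 is the value at rank 10: 39.4.

39.4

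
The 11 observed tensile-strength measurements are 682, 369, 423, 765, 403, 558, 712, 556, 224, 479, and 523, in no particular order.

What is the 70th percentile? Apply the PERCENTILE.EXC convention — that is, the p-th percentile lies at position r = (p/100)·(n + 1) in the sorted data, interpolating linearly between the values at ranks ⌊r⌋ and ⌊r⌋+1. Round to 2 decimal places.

Sorted: 224, 369, 403, 423, 479, 523, 556, 558, 682, 712, 765.
n = 11.
r = (70/100)·(11 + 1) = 8.4.
Rank 8 is 558 and rank 9 is 682.
Interpolate: 558 + 0.4·(682 − 558) = 558 + 0.4·124 = 607.6.

607.60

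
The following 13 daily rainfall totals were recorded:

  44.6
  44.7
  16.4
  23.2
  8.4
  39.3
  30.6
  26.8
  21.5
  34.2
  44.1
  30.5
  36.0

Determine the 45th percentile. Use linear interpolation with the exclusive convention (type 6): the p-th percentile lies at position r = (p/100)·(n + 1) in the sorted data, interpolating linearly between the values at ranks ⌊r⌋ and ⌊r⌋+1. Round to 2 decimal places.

Sorted: 8.4, 16.4, 21.5, 23.2, 26.8, 30.5, 30.6, 34.2, 36.0, 39.3, 44.1, 44.6, 44.7.
n = 13.
r = (45/100)·(13 + 1) = 6.3.
Rank 6 is 30.5 and rank 7 is 30.6.
Interpolate: 30.5 + 0.3·(30.6 − 30.5) = 30.5 + 0.3·0.1 = 30.53.

30.53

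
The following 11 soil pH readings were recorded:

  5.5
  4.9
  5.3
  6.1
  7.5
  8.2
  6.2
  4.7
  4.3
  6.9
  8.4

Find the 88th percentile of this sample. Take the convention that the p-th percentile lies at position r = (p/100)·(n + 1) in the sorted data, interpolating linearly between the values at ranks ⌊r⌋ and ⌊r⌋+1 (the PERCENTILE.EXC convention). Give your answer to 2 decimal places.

8.31

Sorted: 4.3, 4.7, 4.9, 5.3, 5.5, 6.1, 6.2, 6.9, 7.5, 8.2, 8.4.
n = 11.
r = (88/100)·(11 + 1) = 10.56.
Rank 10 is 8.2 and rank 11 is 8.4.
Interpolate: 8.2 + 0.56·(8.4 − 8.2) = 8.2 + 0.56·0.2 = 8.312.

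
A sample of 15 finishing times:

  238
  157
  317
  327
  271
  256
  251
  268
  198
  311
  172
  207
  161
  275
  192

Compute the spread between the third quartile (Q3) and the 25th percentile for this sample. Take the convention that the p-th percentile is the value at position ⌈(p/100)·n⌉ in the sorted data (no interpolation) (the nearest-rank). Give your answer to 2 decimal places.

Sorted: 157, 161, 172, 192, 198, 207, 238, 251, 256, 268, 271, 275, 311, 317, 327.
n = 15.
P25: rank ⌈25/100·15⌉ = 4 → 192.
P75: rank ⌈75/100·15⌉ = 12 → 275.
Difference: 275 − 192 = 83.

83.00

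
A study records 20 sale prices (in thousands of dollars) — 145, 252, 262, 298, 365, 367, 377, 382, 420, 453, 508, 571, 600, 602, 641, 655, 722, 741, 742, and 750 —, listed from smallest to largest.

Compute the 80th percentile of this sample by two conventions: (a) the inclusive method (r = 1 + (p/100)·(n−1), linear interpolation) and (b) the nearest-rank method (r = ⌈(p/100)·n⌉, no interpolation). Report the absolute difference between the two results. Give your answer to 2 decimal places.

13.40

n = 20.
(a) r = 16.2; between ranks 16 (655) and 17 (722): 668.4.
(b) the nearest-rank method: rank 16 → 655.
|668.4 − 655| = 13.4.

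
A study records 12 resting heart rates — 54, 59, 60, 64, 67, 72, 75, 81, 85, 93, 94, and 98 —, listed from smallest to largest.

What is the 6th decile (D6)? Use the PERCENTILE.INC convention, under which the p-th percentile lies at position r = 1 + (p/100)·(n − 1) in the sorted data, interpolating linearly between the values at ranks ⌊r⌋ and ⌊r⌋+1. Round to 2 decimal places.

78.60

n = 12.
r = 1 + (60/100)·(12 − 1) = 1 + 6.6 = 7.6.
Rank 7 is 75 and rank 8 is 81.
Interpolate: 75 + 0.6·(81 − 75) = 75 + 0.6·6 = 78.6.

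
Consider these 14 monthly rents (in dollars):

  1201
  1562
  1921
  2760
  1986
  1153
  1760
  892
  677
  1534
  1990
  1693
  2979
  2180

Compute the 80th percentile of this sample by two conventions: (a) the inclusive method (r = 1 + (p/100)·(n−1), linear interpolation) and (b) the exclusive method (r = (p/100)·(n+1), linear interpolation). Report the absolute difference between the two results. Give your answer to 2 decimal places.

Sorted: 677, 892, 1153, 1201, 1534, 1562, 1693, 1760, 1921, 1986, 1990, 2180, 2760, 2979.
n = 14.
(a) r = 11.4; between ranks 11 (1990) and 12 (2180): 2066.
(b) r = 12 → value at rank 12 = 2180.
|2066 − 2180| = 114.

114.00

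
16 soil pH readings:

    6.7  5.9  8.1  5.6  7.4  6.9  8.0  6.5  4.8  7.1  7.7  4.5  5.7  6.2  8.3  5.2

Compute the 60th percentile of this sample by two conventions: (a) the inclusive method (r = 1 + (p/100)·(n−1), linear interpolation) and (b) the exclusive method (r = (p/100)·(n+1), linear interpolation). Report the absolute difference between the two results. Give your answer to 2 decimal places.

Sorted: 4.5, 4.8, 5.2, 5.6, 5.7, 5.9, 6.2, 6.5, 6.7, 6.9, 7.1, 7.4, 7.7, 8.0, 8.1, 8.3.
n = 16.
(a) r = 10 → value at rank 10 = 6.9.
(b) r = 10.2; between ranks 10 (6.9) and 11 (7.1): 6.94.
|6.9 − 6.94| = 0.04.

0.04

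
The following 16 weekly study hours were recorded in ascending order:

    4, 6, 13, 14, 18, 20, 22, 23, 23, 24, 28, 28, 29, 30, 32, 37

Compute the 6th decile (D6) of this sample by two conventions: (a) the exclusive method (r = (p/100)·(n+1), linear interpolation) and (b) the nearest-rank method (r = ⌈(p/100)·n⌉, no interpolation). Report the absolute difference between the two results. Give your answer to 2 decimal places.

n = 16.
(a) r = 10.2; between ranks 10 (24) and 11 (28): 24.8.
(b) the nearest-rank method: rank 10 → 24.
|24.8 − 24| = 0.8.

0.80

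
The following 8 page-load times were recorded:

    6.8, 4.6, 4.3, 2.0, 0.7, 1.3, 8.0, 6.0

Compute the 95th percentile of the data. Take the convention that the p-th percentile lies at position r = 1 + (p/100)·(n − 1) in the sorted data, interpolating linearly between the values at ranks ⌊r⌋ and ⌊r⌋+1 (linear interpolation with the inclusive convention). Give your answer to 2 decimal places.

7.58

Sorted: 0.7, 1.3, 2.0, 4.3, 4.6, 6.0, 6.8, 8.0.
n = 8.
r = 1 + (95/100)·(8 − 1) = 1 + 6.65 = 7.65.
Rank 7 is 6.8 and rank 8 is 8.0.
Interpolate: 6.8 + 0.65·(8.0 − 6.8) = 6.8 + 0.65·1.2 = 7.58.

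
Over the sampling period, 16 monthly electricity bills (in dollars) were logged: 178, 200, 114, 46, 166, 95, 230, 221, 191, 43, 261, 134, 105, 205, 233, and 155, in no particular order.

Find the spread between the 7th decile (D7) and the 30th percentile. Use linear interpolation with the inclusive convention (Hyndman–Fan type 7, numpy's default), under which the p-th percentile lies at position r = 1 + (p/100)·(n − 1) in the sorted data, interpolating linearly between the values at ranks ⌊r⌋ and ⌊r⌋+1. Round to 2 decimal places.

Sorted: 43, 46, 95, 105, 114, 134, 155, 166, 178, 191, 200, 205, 221, 230, 233, 261.
n = 16.
P30: r = 5.5; ranks 5–6 are 114, 134; interpolating gives 124.
P70: r = 11.5; ranks 11–12 are 200, 205; interpolating gives 202.5.
Difference: 202.5 − 124 = 78.5.

78.50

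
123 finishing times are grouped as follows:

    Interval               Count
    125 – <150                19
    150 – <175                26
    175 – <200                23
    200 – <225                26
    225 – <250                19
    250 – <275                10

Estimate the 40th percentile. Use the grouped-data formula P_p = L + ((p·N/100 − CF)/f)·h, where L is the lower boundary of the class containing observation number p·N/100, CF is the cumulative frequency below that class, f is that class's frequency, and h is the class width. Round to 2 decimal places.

N = 123; target position k = 40/100 · 123 = 49.2.
Cumulative frequencies: 19, 45, 68, 94, 113, 123.
Observation 49.2 falls in the class 175 – <200.
L = 175, CF = 45, f = 23, h = 25.
P40 = 175 + ((49.2 − 45)/23)·25 = 175 + 4.56522 = 179.565.

179.57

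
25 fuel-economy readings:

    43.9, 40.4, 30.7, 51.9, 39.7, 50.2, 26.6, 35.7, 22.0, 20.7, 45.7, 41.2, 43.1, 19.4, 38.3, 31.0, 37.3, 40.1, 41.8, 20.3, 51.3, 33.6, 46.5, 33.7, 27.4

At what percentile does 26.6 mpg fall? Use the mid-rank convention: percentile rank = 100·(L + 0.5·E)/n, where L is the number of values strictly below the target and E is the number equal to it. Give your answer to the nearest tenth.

18.0

Sorted: 19.4, 20.3, 20.7, 22.0, 26.6, 27.4, 30.7, 31.0, 33.6, 33.7, 35.7, 37.3, 38.3, 39.7, 40.1, 40.4, 41.2, 41.8, 43.1, 43.9, 45.7, 46.5, 50.2, 51.3, 51.9.
Count below 26.6: L = 4; count equal: E = 1; n = 25.
Percentile rank = 100·(4 + 0.5·1)/25 = 100·4.5/25 = 18.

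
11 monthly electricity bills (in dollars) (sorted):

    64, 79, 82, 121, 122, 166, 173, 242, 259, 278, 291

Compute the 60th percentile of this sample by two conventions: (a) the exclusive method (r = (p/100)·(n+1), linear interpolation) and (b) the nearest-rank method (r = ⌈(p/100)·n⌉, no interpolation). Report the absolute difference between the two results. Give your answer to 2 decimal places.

13.80

n = 11.
(a) r = 7.2; between ranks 7 (173) and 8 (242): 186.8.
(b) the nearest-rank method: rank 7 → 173.
|186.8 − 173| = 13.8.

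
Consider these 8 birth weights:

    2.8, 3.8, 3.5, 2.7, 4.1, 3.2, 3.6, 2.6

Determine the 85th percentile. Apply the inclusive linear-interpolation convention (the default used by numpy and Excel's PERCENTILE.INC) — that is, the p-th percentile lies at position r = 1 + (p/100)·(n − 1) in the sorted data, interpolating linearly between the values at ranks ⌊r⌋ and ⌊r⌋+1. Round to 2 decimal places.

3.79

Sorted: 2.6, 2.7, 2.8, 3.2, 3.5, 3.6, 3.8, 4.1.
n = 8.
r = 1 + (85/100)·(8 − 1) = 1 + 5.95 = 6.95.
Rank 6 is 3.6 and rank 7 is 3.8.
Interpolate: 3.6 + 0.95·(3.8 − 3.6) = 3.6 + 0.95·0.2 = 3.79.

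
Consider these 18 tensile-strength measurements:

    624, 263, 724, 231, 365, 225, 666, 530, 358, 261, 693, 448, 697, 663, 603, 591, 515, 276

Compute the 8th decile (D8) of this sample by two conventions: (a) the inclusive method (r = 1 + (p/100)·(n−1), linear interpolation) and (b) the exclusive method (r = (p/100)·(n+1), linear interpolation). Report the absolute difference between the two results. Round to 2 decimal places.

6.60

Sorted: 225, 231, 261, 263, 276, 358, 365, 448, 515, 530, 591, 603, 624, 663, 666, 693, 697, 724.
n = 18.
(a) r = 14.6; between ranks 14 (663) and 15 (666): 664.8.
(b) r = 15.2; between ranks 15 (666) and 16 (693): 671.4.
|664.8 − 671.4| = 6.6.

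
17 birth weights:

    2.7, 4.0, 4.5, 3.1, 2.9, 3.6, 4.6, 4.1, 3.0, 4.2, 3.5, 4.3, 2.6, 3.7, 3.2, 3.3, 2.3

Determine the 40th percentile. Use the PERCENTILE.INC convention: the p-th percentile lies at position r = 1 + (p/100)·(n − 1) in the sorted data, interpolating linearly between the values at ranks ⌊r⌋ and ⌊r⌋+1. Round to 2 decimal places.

Sorted: 2.3, 2.6, 2.7, 2.9, 3.0, 3.1, 3.2, 3.3, 3.5, 3.6, 3.7, 4.0, 4.1, 4.2, 4.3, 4.5, 4.6.
n = 17.
r = 1 + (40/100)·(17 − 1) = 1 + 6.4 = 7.4.
Rank 7 is 3.2 and rank 8 is 3.3.
Interpolate: 3.2 + 0.4·(3.3 − 3.2) = 3.2 + 0.4·0.1 = 3.24.

3.24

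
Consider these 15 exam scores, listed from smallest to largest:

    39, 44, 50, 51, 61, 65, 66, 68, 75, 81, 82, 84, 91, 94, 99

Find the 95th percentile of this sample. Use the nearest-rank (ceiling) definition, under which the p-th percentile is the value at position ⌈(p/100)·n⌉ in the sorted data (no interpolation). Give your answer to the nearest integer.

99

n = 15.
Position = ⌈95/100 · 15⌉ = ⌈14.25⌉ = 15.
The value at rank 15 is 99.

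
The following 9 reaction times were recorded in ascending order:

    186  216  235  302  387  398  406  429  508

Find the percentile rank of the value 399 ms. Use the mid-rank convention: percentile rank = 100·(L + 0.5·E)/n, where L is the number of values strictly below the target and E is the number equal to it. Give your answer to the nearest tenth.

66.7

Count below 399: L = 6; count equal: E = 0; n = 9.
Percentile rank = 100·(6 + 0.5·0)/9 = 100·6/9 = 66.67.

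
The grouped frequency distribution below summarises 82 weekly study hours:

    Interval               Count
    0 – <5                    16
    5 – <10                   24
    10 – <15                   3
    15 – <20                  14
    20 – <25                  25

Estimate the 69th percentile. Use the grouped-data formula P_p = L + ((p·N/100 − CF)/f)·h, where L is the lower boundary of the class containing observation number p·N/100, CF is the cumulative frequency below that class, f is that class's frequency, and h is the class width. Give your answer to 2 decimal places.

19.85

N = 82; target position k = 69/100 · 82 = 56.58.
Cumulative frequencies: 16, 40, 43, 57, 82.
Observation 56.58 falls in the class 15 – <20.
L = 15, CF = 43, f = 14, h = 5.
P69 = 15 + ((56.58 − 43)/14)·5 = 15 + 4.85 = 19.85.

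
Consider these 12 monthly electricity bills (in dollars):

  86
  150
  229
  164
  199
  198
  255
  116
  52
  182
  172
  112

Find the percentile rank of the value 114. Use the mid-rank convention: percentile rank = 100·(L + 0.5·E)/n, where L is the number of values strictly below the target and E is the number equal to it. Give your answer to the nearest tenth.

25.0

Sorted: 52, 86, 112, 116, 150, 164, 172, 182, 198, 199, 229, 255.
Count below 114: L = 3; count equal: E = 0; n = 12.
Percentile rank = 100·(3 + 0.5·0)/12 = 100·3/12 = 25.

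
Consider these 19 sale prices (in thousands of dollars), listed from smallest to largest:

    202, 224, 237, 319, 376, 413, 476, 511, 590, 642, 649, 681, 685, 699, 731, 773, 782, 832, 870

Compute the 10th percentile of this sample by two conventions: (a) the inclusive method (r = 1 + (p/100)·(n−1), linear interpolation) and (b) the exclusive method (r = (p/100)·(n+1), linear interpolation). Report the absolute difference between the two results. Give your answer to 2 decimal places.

n = 19.
(a) r = 2.8; between ranks 2 (224) and 3 (237): 234.4.
(b) r = 2 → value at rank 2 = 224.
|234.4 − 224| = 10.4.

10.40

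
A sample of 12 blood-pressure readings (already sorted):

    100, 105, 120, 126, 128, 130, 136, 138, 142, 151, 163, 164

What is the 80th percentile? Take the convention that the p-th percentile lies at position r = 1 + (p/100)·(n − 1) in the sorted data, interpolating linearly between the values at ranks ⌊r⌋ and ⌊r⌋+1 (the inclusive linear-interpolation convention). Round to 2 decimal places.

149.20

n = 12.
r = 1 + (80/100)·(12 − 1) = 1 + 8.8 = 9.8.
Rank 9 is 142 and rank 10 is 151.
Interpolate: 142 + 0.8·(151 − 142) = 142 + 0.8·9 = 149.2.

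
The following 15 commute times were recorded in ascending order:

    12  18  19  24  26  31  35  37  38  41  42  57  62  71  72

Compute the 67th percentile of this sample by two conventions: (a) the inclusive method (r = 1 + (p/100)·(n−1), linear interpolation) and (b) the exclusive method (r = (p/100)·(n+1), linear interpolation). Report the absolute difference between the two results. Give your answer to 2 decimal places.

n = 15.
(a) r = 10.38; between ranks 10 (41) and 11 (42): 41.38.
(b) r = 10.72; between ranks 10 (41) and 11 (42): 41.72.
|41.38 − 41.72| = 0.34.

0.34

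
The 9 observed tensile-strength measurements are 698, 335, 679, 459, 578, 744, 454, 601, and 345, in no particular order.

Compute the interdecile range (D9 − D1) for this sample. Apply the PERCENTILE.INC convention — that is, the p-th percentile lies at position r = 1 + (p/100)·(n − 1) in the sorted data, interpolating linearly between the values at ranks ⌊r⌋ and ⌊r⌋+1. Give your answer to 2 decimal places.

Sorted: 335, 345, 454, 459, 578, 601, 679, 698, 744.
n = 9.
P10: r = 1.8; ranks 1–2 are 335, 345; interpolating gives 343.
P90: r = 8.2; ranks 8–9 are 698, 744; interpolating gives 707.2.
Difference: 707.2 − 343 = 364.2.

364.20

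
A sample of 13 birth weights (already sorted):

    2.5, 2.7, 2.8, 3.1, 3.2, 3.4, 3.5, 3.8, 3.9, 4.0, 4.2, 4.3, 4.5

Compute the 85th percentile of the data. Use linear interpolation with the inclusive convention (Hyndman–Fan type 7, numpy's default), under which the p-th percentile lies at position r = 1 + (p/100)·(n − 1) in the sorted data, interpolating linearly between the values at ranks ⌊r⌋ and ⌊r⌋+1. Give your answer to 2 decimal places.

n = 13.
r = 1 + (85/100)·(13 − 1) = 1 + 10.2 = 11.2.
Rank 11 is 4.2 and rank 12 is 4.3.
Interpolate: 4.2 + 0.2·(4.3 − 4.2) = 4.2 + 0.2·0.1 = 4.22.

4.22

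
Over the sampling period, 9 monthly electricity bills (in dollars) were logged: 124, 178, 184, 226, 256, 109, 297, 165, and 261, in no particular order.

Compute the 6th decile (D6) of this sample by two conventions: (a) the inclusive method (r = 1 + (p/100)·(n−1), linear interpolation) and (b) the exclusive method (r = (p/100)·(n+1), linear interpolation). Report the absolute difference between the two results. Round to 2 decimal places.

8.40

Sorted: 109, 124, 165, 178, 184, 226, 256, 261, 297.
n = 9.
(a) r = 5.8; between ranks 5 (184) and 6 (226): 217.6.
(b) r = 6 → value at rank 6 = 226.
|217.6 − 226| = 8.4.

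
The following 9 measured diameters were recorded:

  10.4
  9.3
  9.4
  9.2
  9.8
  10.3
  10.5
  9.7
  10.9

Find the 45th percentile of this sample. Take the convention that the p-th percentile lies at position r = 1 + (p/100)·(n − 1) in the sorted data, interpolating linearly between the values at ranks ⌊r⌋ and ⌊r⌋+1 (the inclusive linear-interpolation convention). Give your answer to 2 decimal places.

9.76

Sorted: 9.2, 9.3, 9.4, 9.7, 9.8, 10.3, 10.4, 10.5, 10.9.
n = 9.
r = 1 + (45/100)·(9 − 1) = 1 + 3.6 = 4.6.
Rank 4 is 9.7 and rank 5 is 9.8.
Interpolate: 9.7 + 0.6·(9.8 − 9.7) = 9.7 + 0.6·0.1 = 9.76.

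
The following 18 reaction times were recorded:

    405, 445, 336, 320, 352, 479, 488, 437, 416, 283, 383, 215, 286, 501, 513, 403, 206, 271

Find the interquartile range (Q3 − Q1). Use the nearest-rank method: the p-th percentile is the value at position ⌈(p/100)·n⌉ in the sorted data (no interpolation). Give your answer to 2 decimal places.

Sorted: 206, 215, 271, 283, 286, 320, 336, 352, 383, 403, 405, 416, 437, 445, 479, 488, 501, 513.
n = 18.
P25: rank ⌈25/100·18⌉ = 5 → 286.
P75: rank ⌈75/100·18⌉ = 14 → 445.
Difference: 445 − 286 = 159.

159.00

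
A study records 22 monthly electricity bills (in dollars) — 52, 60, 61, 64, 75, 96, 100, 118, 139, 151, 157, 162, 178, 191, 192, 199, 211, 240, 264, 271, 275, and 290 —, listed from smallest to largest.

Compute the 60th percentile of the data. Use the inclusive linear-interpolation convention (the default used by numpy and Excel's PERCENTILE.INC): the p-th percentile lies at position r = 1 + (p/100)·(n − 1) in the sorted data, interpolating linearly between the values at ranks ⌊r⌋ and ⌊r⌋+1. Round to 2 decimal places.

185.80

n = 22.
r = 1 + (60/100)·(22 − 1) = 1 + 12.6 = 13.6.
Rank 13 is 178 and rank 14 is 191.
Interpolate: 178 + 0.6·(191 − 178) = 178 + 0.6·13 = 185.8.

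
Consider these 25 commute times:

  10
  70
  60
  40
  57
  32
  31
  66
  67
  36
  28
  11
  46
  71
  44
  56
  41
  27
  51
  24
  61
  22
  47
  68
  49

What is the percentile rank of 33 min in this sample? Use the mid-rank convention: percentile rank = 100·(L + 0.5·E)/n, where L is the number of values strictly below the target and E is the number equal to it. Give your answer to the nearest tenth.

32.0

Sorted: 10, 11, 22, 24, 27, 28, 31, 32, 36, 40, 41, 44, 46, 47, 49, 51, 56, 57, 60, 61, 66, 67, 68, 70, 71.
Count below 33: L = 8; count equal: E = 0; n = 25.
Percentile rank = 100·(8 + 0.5·0)/25 = 100·8/25 = 32.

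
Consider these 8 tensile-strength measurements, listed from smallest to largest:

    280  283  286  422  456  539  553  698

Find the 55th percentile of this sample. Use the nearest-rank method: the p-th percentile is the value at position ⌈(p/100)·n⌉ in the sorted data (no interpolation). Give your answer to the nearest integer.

n = 8.
Position = ⌈55/100 · 8⌉ = ⌈4.4⌉ = 5.
The value at rank 5 is 456.

456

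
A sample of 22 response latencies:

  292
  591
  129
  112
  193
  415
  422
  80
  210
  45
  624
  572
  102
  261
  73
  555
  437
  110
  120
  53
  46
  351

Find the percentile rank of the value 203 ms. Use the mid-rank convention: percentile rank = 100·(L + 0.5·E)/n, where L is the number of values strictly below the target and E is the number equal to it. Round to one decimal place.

Sorted: 45, 46, 53, 73, 80, 102, 110, 112, 120, 129, 193, 210, 261, 292, 351, 415, 422, 437, 555, 572, 591, 624.
Count below 203: L = 11; count equal: E = 0; n = 22.
Percentile rank = 100·(11 + 0.5·0)/22 = 100·11/22 = 50.

50.0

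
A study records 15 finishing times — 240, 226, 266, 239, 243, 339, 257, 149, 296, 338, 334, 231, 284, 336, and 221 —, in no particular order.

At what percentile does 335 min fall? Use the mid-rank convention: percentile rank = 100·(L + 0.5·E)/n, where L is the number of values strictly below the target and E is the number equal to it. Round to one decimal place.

80.0

Sorted: 149, 221, 226, 231, 239, 240, 243, 257, 266, 284, 296, 334, 336, 338, 339.
Count below 335: L = 12; count equal: E = 0; n = 15.
Percentile rank = 100·(12 + 0.5·0)/15 = 100·12/15 = 80.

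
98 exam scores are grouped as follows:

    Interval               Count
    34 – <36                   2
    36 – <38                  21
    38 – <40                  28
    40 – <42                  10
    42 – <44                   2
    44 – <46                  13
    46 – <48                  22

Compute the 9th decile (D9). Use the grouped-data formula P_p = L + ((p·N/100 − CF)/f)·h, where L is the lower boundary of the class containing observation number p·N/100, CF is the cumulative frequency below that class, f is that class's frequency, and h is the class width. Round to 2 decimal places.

N = 98; target position k = 90/100 · 98 = 88.2.
Cumulative frequencies: 2, 23, 51, 61, 63, 76, 98.
Observation 88.2 falls in the class 46 – <48.
L = 46, CF = 76, f = 22, h = 2.
P90 = 46 + ((88.2 − 76)/22)·2 = 46 + 1.10909 = 47.1091.

47.11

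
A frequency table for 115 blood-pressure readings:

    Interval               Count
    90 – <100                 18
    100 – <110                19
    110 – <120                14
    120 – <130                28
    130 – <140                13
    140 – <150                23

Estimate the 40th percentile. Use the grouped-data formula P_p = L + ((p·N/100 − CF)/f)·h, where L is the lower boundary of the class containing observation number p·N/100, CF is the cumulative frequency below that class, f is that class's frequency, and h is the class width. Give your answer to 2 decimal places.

116.43

N = 115; target position k = 40/100 · 115 = 46.
Cumulative frequencies: 18, 37, 51, 79, 92, 115.
Observation 46 falls in the class 110 – <120.
L = 110, CF = 37, f = 14, h = 10.
P40 = 110 + ((46 − 37)/14)·10 = 110 + 6.42857 = 116.429.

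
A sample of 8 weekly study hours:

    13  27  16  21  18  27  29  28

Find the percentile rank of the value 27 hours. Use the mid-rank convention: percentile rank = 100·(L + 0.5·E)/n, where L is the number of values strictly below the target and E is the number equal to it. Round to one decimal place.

Sorted: 13, 16, 18, 21, 27, 27, 28, 29.
Count below 27: L = 4; count equal: E = 2; n = 8.
Percentile rank = 100·(4 + 0.5·2)/8 = 100·5/8 = 62.5.

62.5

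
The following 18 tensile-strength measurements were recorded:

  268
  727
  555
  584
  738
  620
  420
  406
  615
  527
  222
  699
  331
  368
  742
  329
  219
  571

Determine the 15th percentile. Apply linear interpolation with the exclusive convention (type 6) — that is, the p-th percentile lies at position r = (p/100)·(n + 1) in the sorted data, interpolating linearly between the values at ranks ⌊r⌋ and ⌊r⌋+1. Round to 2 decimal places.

261.10

Sorted: 219, 222, 268, 329, 331, 368, 406, 420, 527, 555, 571, 584, 615, 620, 699, 727, 738, 742.
n = 18.
r = (15/100)·(18 + 1) = 2.85.
Rank 2 is 222 and rank 3 is 268.
Interpolate: 222 + 0.85·(268 − 222) = 222 + 0.85·46 = 261.1.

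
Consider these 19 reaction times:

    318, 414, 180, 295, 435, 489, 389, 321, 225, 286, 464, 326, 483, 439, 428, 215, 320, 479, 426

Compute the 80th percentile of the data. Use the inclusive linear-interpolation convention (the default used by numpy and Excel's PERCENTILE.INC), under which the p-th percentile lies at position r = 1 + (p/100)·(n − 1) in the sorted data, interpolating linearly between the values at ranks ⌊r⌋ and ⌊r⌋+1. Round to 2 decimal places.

449.00

Sorted: 180, 215, 225, 286, 295, 318, 320, 321, 326, 389, 414, 426, 428, 435, 439, 464, 479, 483, 489.
n = 19.
r = 1 + (80/100)·(19 − 1) = 1 + 14.4 = 15.4.
Rank 15 is 439 and rank 16 is 464.
Interpolate: 439 + 0.4·(464 − 439) = 439 + 0.4·25 = 449.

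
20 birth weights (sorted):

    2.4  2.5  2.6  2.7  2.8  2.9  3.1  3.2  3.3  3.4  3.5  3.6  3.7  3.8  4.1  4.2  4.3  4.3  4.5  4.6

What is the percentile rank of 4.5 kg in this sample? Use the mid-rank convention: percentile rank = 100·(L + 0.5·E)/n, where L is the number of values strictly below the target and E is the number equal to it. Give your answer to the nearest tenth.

Count below 4.5: L = 18; count equal: E = 1; n = 20.
Percentile rank = 100·(18 + 0.5·1)/20 = 100·18.5/20 = 92.5.

92.5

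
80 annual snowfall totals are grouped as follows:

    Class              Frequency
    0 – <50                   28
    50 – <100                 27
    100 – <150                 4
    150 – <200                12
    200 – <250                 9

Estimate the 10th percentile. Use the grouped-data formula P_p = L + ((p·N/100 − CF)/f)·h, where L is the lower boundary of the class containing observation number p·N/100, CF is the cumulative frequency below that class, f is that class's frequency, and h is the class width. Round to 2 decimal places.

N = 80; target position k = 10/100 · 80 = 8.
Cumulative frequencies: 28, 55, 59, 71, 80.
Observation 8 falls in the class 0 – <50.
L = 0, CF = 0, f = 28, h = 50.
P10 = 0 + ((8 − 0)/28)·50 = 0 + 14.2857 = 14.2857.

14.29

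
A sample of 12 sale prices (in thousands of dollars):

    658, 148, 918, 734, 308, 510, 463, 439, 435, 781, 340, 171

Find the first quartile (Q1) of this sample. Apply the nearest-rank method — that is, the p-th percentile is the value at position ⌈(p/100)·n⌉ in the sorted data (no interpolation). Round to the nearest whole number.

Sorted: 148, 171, 308, 340, 435, 439, 463, 510, 658, 734, 781, 918.
n = 12.
Position = ⌈25/100 · 12⌉ = ⌈3⌉ = 3.
The value at rank 3 is 308.

308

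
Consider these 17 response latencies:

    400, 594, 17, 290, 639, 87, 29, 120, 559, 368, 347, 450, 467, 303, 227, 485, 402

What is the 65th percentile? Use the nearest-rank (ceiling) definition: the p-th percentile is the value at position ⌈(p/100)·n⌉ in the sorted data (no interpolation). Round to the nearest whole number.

Sorted: 17, 29, 87, 120, 227, 290, 303, 347, 368, 400, 402, 450, 467, 485, 559, 594, 639.
n = 17.
Position = ⌈65/100 · 17⌉ = ⌈11.05⌉ = 12.
The value at rank 12 is 450.

450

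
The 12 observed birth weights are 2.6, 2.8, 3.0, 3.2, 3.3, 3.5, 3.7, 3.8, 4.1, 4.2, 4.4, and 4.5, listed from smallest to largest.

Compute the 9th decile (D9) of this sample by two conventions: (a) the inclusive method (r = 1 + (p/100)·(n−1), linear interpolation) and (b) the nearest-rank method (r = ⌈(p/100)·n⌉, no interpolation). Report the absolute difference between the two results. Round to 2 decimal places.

n = 12.
(a) r = 10.9; between ranks 10 (4.2) and 11 (4.4): 4.38.
(b) the nearest-rank method: rank 11 → 4.4.
|4.38 − 4.4| = 0.02.

0.02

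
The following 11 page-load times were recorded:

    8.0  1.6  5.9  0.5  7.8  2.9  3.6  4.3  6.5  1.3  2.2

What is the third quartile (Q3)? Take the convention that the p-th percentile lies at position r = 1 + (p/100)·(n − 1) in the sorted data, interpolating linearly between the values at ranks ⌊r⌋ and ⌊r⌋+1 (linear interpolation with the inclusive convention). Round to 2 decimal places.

6.20

Sorted: 0.5, 1.3, 1.6, 2.2, 2.9, 3.6, 4.3, 5.9, 6.5, 7.8, 8.0.
n = 11.
r = 1 + (75/100)·(11 − 1) = 1 + 7.5 = 8.5.
Rank 8 is 5.9 and rank 9 is 6.5.
Interpolate: 5.9 + 0.5·(6.5 − 5.9) = 5.9 + 0.5·0.6 = 6.2.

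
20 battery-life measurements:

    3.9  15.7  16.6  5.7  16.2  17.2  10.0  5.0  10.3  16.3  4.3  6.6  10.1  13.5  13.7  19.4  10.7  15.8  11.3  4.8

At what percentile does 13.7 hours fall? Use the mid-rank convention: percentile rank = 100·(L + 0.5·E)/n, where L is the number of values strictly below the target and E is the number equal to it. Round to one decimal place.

Sorted: 3.9, 4.3, 4.8, 5.0, 5.7, 6.6, 10.0, 10.1, 10.3, 10.7, 11.3, 13.5, 13.7, 15.7, 15.8, 16.2, 16.3, 16.6, 17.2, 19.4.
Count below 13.7: L = 12; count equal: E = 1; n = 20.
Percentile rank = 100·(12 + 0.5·1)/20 = 100·12.5/20 = 62.5.

62.5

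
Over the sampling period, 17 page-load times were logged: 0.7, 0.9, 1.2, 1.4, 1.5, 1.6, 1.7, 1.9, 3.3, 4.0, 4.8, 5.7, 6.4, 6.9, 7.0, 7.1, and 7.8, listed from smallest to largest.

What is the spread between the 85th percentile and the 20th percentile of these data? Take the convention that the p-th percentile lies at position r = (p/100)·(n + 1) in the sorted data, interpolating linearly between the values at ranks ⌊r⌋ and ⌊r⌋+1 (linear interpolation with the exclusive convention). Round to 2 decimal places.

5.71

n = 17.
P20: r = 3.6; ranks 3–4 are 1.2, 1.4; interpolating gives 1.32.
P85: r = 15.3; ranks 15–16 are 7.0, 7.1; interpolating gives 7.03.
Difference: 7.03 − 1.32 = 5.71.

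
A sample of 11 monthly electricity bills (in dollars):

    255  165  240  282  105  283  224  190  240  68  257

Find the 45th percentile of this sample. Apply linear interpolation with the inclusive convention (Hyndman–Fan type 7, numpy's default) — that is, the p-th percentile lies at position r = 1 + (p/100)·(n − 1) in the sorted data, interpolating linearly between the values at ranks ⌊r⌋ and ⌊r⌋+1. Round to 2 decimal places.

232.00

Sorted: 68, 105, 165, 190, 224, 240, 240, 255, 257, 282, 283.
n = 11.
r = 1 + (45/100)·(11 − 1) = 1 + 4.5 = 5.5.
Rank 5 is 224 and rank 6 is 240.
Interpolate: 224 + 0.5·(240 − 224) = 224 + 0.5·16 = 232.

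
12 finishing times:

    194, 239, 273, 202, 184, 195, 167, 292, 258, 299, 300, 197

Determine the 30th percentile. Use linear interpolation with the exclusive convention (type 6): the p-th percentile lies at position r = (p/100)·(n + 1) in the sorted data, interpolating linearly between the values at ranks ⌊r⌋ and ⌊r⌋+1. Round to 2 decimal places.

Sorted: 167, 184, 194, 195, 197, 202, 239, 258, 273, 292, 299, 300.
n = 12.
r = (30/100)·(12 + 1) = 3.9.
Rank 3 is 194 and rank 4 is 195.
Interpolate: 194 + 0.9·(195 − 194) = 194 + 0.9·1 = 194.9.

194.90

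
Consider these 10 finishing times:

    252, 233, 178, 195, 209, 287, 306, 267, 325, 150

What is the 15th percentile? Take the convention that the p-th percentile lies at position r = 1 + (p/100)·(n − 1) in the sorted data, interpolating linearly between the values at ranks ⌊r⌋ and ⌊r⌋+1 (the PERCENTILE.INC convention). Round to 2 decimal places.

183.95

Sorted: 150, 178, 195, 209, 233, 252, 267, 287, 306, 325.
n = 10.
r = 1 + (15/100)·(10 − 1) = 1 + 1.35 = 2.35.
Rank 2 is 178 and rank 3 is 195.
Interpolate: 178 + 0.35·(195 − 178) = 178 + 0.35·17 = 183.95.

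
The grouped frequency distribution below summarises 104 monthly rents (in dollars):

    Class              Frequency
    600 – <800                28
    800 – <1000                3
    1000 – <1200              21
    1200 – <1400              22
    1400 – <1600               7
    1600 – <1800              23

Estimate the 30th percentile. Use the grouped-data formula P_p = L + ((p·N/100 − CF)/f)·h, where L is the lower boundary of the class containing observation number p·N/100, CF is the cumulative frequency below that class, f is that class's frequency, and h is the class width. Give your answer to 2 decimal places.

1001.90

N = 104; target position k = 30/100 · 104 = 31.2.
Cumulative frequencies: 28, 31, 52, 74, 81, 104.
Observation 31.2 falls in the class 1000 – <1200.
L = 1000, CF = 31, f = 21, h = 200.
P30 = 1000 + ((31.2 − 31)/21)·200 = 1000 + 1.90476 = 1001.9.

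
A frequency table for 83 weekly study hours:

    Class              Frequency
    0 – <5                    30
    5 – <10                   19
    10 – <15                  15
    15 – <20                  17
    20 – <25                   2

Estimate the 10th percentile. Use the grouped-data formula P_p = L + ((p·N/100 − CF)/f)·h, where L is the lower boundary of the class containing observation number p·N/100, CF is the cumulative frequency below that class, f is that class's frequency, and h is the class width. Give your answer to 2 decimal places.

N = 83; target position k = 10/100 · 83 = 8.3.
Cumulative frequencies: 30, 49, 64, 81, 83.
Observation 8.3 falls in the class 0 – <5.
L = 0, CF = 0, f = 30, h = 5.
P10 = 0 + ((8.3 − 0)/30)·5 = 0 + 1.38333 = 1.38333.

1.38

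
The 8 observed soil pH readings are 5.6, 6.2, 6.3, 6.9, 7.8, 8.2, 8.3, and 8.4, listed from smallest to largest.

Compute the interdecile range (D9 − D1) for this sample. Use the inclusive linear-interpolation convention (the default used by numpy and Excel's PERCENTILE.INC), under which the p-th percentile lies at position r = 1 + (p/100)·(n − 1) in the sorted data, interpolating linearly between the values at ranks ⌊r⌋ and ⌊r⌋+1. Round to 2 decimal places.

2.31

n = 8.
P10: r = 1.7; ranks 1–2 are 5.6, 6.2; interpolating gives 6.02.
P90: r = 7.3; ranks 7–8 are 8.3, 8.4; interpolating gives 8.33.
Difference: 8.33 − 6.02 = 2.31.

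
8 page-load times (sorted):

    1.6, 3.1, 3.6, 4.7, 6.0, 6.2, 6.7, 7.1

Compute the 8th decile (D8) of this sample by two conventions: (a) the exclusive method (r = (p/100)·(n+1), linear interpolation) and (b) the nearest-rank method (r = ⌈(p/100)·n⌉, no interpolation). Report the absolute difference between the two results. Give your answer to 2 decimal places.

n = 8.
(a) r = 7.2; between ranks 7 (6.7) and 8 (7.1): 6.78.
(b) the nearest-rank method: rank 7 → 6.7.
|6.78 − 6.7| = 0.08.

0.08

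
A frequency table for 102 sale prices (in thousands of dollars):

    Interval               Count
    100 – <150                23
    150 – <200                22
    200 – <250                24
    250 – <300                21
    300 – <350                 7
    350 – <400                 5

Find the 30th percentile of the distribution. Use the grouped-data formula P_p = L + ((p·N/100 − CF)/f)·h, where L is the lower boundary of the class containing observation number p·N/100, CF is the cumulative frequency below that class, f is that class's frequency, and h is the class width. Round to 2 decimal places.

N = 102; target position k = 30/100 · 102 = 30.6.
Cumulative frequencies: 23, 45, 69, 90, 97, 102.
Observation 30.6 falls in the class 150 – <200.
L = 150, CF = 23, f = 22, h = 50.
P30 = 150 + ((30.6 − 23)/22)·50 = 150 + 17.2727 = 167.273.

167.27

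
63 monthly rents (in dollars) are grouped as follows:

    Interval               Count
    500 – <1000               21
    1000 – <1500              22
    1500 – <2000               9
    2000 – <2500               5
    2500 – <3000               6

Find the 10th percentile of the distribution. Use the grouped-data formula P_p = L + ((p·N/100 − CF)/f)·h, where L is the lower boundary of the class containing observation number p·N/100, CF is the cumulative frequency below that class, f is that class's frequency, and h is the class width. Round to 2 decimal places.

N = 63; target position k = 10/100 · 63 = 6.3.
Cumulative frequencies: 21, 43, 52, 57, 63.
Observation 6.3 falls in the class 500 – <1000.
L = 500, CF = 0, f = 21, h = 500.
P10 = 500 + ((6.3 − 0)/21)·500 = 500 + 150 = 650.

650.00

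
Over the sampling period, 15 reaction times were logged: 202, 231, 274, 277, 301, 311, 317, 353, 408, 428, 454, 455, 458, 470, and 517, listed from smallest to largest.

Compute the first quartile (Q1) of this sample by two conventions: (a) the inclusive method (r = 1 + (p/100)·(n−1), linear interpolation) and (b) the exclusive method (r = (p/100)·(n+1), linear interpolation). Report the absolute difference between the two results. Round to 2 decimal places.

n = 15.
(a) r = 4.5; between ranks 4 (277) and 5 (301): 289.
(b) r = 4 → value at rank 4 = 277.
|289 − 277| = 12.

12.00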